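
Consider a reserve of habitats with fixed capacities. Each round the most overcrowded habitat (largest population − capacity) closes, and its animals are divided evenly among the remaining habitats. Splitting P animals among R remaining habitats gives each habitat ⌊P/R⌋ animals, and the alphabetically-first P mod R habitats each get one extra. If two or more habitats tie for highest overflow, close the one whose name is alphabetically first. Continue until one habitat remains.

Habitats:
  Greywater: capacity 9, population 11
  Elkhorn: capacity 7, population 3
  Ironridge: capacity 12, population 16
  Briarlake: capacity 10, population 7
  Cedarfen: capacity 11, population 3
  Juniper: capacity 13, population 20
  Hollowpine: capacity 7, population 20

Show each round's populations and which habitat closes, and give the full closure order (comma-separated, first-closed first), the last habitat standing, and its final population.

Closure order: Hollowpine, Juniper, Ironridge, Greywater, Briarlake, Elkhorn
Last habitat: Cedarfen with 80 animals

Round 1: Briarlake=7 Cedarfen=3 Elkhorn=3 Greywater=11 Hollowpine=20 Ironridge=16 Juniper=20 → close Hollowpine (overflow 13)
  20÷6 = 3 each, +1 to first 2
Round 2: Briarlake=11 Cedarfen=7 Elkhorn=6 Greywater=14 Ironridge=19 Juniper=23 → close Juniper (overflow 10)
  23÷5 = 4 each, +1 to first 3
Round 3: Briarlake=16 Cedarfen=12 Elkhorn=11 Greywater=18 Ironridge=23 → close Ironridge (overflow 11)
  23÷4 = 5 each, +1 to first 3
Round 4: Briarlake=22 Cedarfen=18 Elkhorn=17 Greywater=23 → close Greywater (overflow 14)
  23÷3 = 7 each, +1 to first 2
Round 5: Briarlake=30 Cedarfen=26 Elkhorn=24 → close Briarlake (overflow 20)
  30÷2 = 15 each, +1 to first 0
Round 6: Cedarfen=41 Elkhorn=39 → close Elkhorn (overflow 32)
  39÷1 = 39 each, +1 to first 0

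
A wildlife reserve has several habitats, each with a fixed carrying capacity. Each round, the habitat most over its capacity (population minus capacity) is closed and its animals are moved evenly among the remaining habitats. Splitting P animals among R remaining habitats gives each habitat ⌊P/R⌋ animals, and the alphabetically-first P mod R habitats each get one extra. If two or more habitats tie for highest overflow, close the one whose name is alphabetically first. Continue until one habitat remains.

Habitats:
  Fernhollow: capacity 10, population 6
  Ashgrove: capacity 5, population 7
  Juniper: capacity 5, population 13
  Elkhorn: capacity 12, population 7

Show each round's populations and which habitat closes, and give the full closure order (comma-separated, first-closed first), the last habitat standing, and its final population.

Closure order: Juniper, Ashgrove, Fernhollow
Last habitat: Elkhorn with 33 animals

Round 1: Ashgrove=7 Elkhorn=7 Fernhollow=6 Juniper=13 → close Juniper (overflow 8)
  13÷3 = 4 each, +1 to first 1
Round 2: Ashgrove=12 Elkhorn=11 Fernhollow=10 → close Ashgrove (overflow 7)
  12÷2 = 6 each, +1 to first 0
Round 3: Elkhorn=17 Fernhollow=16 → close Fernhollow (overflow 6)
  16÷1 = 16 each, +1 to first 0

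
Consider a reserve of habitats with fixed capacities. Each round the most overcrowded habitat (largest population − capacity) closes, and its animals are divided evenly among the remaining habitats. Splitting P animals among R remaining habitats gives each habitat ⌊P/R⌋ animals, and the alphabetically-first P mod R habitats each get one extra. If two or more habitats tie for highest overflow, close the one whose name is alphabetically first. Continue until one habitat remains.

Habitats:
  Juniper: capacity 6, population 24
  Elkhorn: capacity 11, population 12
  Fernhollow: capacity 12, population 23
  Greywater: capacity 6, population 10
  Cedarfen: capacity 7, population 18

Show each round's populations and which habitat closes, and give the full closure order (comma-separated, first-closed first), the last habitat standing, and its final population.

Closure order: Juniper, Cedarfen, Fernhollow, Greywater
Last habitat: Elkhorn with 87 animals

Round 1: Cedarfen=18 Elkhorn=12 Fernhollow=23 Greywater=10 Juniper=24 → close Juniper (overflow 18)
  24÷4 = 6 each, +1 to first 0
Round 2: Cedarfen=24 Elkhorn=18 Fernhollow=29 Greywater=16 → close Cedarfen (overflow 17)
  24÷3 = 8 each, +1 to first 0
Round 3: Elkhorn=26 Fernhollow=37 Greywater=24 → close Fernhollow (overflow 25)
  37÷2 = 18 each, +1 to first 1
Round 4: Elkhorn=45 Greywater=42 → close Greywater (overflow 36)
  42÷1 = 42 each, +1 to first 0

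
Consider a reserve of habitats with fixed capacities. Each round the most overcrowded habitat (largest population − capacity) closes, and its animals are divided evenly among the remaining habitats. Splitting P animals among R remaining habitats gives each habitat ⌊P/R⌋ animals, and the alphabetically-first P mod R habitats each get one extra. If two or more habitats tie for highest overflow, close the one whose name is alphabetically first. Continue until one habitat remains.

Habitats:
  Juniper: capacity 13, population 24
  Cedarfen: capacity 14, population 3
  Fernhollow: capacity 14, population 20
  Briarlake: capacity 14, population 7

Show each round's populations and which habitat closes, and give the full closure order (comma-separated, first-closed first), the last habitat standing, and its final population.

Closure order: Juniper, Fernhollow, Briarlake
Last habitat: Cedarfen with 54 animals

Round 1: Briarlake=7 Cedarfen=3 Fernhollow=20 Juniper=24 → close Juniper (overflow 11)
  24÷3 = 8 each, +1 to first 0
Round 2: Briarlake=15 Cedarfen=11 Fernhollow=28 → close Fernhollow (overflow 14)
  28÷2 = 14 each, +1 to first 0
Round 3: Briarlake=29 Cedarfen=25 → close Briarlake (overflow 15)
  29÷1 = 29 each, +1 to first 0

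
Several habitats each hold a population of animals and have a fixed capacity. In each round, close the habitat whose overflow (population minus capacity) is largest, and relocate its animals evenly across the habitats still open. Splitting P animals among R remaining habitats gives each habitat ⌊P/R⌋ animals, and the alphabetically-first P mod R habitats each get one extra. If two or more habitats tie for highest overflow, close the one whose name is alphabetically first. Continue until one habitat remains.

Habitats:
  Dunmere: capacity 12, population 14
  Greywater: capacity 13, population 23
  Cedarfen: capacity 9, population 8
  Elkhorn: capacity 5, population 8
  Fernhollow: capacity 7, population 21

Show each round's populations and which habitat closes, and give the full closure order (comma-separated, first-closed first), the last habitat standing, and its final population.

Round 1: Cedarfen=8 Dunmere=14 Elkhorn=8 Fernhollow=21 Greywater=23 → close Fernhollow (overflow 14)
  21÷4 = 5 each, +1 to first 1
Round 2: Cedarfen=14 Dunmere=19 Elkhorn=13 Greywater=28 → close Greywater (overflow 15)
  28÷3 = 9 each, +1 to first 1
Round 3: Cedarfen=24 Dunmere=28 Elkhorn=22 → close Elkhorn (overflow 17)
  22÷2 = 11 each, +1 to first 0
Round 4: Cedarfen=35 Dunmere=39 → close Dunmere (overflow 27)
  39÷1 = 39 each, +1 to first 0

Closure order: Fernhollow, Greywater, Elkhorn, Dunmere
Last habitat: Cedarfen with 74 animals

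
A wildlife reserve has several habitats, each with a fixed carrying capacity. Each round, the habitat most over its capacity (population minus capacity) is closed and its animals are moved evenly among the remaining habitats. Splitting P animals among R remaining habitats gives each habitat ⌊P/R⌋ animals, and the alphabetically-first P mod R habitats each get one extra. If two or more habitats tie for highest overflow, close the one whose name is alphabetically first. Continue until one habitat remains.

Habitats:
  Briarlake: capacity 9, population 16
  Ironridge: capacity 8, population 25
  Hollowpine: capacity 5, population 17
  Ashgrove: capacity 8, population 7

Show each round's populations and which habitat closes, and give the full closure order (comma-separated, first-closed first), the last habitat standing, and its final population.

Closure order: Ironridge, Hollowpine, Briarlake
Last habitat: Ashgrove with 65 animals

Round 1: Ashgrove=7 Briarlake=16 Hollowpine=17 Ironridge=25 → close Ironridge (overflow 17)
  25÷3 = 8 each, +1 to first 1
Round 2: Ashgrove=16 Briarlake=24 Hollowpine=25 → close Hollowpine (overflow 20)
  25÷2 = 12 each, +1 to first 1
Round 3: Ashgrove=29 Briarlake=36 → close Briarlake (overflow 27)
  36÷1 = 36 each, +1 to first 0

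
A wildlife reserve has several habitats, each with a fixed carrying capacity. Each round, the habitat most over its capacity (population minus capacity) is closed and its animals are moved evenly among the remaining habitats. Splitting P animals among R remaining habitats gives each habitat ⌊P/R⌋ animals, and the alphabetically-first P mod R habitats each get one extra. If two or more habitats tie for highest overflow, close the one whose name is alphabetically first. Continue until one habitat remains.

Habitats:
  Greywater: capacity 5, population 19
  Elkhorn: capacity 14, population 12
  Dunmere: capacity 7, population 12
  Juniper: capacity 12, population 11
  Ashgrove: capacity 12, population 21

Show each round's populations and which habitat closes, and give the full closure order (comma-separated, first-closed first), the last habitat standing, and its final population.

Round 1: Ashgrove=21 Dunmere=12 Elkhorn=12 Greywater=19 Juniper=11 → close Greywater (overflow 14)
  19÷4 = 4 each, +1 to first 3
Round 2: Ashgrove=26 Dunmere=17 Elkhorn=17 Juniper=15 → close Ashgrove (overflow 14)
  26÷3 = 8 each, +1 to first 2
Round 3: Dunmere=26 Elkhorn=26 Juniper=23 → close Dunmere (overflow 19)
  26÷2 = 13 each, +1 to first 0
Round 4: Elkhorn=39 Juniper=36 → close Elkhorn (overflow 25)
  39÷1 = 39 each, +1 to first 0

Closure order: Greywater, Ashgrove, Dunmere, Elkhorn
Last habitat: Juniper with 75 animals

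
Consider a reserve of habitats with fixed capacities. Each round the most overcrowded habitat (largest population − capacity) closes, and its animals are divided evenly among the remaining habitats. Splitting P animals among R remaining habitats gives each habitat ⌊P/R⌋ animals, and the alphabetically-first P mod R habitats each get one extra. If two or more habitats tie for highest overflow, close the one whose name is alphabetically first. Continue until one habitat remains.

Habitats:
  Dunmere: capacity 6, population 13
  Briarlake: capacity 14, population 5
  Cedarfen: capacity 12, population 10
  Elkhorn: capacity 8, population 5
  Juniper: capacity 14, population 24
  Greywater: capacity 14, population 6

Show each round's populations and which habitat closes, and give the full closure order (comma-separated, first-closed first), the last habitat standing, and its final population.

Closure order: Juniper, Dunmere, Cedarfen, Elkhorn, Briarlake
Last habitat: Greywater with 63 animals

Round 1: Briarlake=5 Cedarfen=10 Dunmere=13 Elkhorn=5 Greywater=6 Juniper=24 → close Juniper (overflow 10)
  24÷5 = 4 each, +1 to first 4
Round 2: Briarlake=10 Cedarfen=15 Dunmere=18 Elkhorn=10 Greywater=10 → close Dunmere (overflow 12)
  18÷4 = 4 each, +1 to first 2
Round 3: Briarlake=15 Cedarfen=20 Elkhorn=14 Greywater=14 → close Cedarfen (overflow 8)
  20÷3 = 6 each, +1 to first 2
Round 4: Briarlake=22 Elkhorn=21 Greywater=20 → close Elkhorn (overflow 13)
  21÷2 = 10 each, +1 to first 1
Round 5: Briarlake=33 Greywater=30 → close Briarlake (overflow 19)
  33÷1 = 33 each, +1 to first 0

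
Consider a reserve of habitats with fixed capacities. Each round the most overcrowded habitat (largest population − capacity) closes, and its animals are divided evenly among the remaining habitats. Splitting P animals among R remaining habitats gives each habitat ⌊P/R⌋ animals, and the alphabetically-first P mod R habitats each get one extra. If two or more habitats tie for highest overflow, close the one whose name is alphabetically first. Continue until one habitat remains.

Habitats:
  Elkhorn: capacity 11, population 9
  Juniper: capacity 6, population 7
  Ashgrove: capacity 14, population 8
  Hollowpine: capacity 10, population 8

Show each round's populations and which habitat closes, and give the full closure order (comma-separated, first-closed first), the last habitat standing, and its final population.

Round 1: Ashgrove=8 Elkhorn=9 Hollowpine=8 Juniper=7 → close Juniper (overflow 1)
  7÷3 = 2 each, +1 to first 1
Round 2: Ashgrove=11 Elkhorn=11 Hollowpine=10 → close Elkhorn (overflow 0)
  11÷2 = 5 each, +1 to first 1
Round 3: Ashgrove=17 Hollowpine=15 → close Hollowpine (overflow 5)
  15÷1 = 15 each, +1 to first 0

Closure order: Juniper, Elkhorn, Hollowpine
Last habitat: Ashgrove with 32 animals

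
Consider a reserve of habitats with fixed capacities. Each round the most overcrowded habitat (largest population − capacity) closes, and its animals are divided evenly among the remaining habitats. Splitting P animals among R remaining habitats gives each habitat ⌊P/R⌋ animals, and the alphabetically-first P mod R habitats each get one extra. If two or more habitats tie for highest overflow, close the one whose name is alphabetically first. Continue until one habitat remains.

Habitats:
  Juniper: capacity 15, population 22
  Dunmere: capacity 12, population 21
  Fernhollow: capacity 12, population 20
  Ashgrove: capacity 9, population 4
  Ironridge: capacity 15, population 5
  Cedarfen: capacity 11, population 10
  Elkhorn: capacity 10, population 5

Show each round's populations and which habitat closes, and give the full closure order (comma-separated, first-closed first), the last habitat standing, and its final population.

Closure order: Dunmere, Fernhollow, Juniper, Cedarfen, Ashgrove, Elkhorn
Last habitat: Ironridge with 87 animals

Round 1: Ashgrove=4 Cedarfen=10 Dunmere=21 Elkhorn=5 Fernhollow=20 Ironridge=5 Juniper=22 → close Dunmere (overflow 9)
  21÷6 = 3 each, +1 to first 3
Round 2: Ashgrove=8 Cedarfen=14 Elkhorn=9 Fernhollow=23 Ironridge=8 Juniper=25 → close Fernhollow (overflow 11)
  23÷5 = 4 each, +1 to first 3
Round 3: Ashgrove=13 Cedarfen=19 Elkhorn=14 Ironridge=12 Juniper=29 → close Juniper (overflow 14)
  29÷4 = 7 each, +1 to first 1
Round 4: Ashgrove=21 Cedarfen=26 Elkhorn=21 Ironridge=19 → close Cedarfen (overflow 15)
  26÷3 = 8 each, +1 to first 2
Round 5: Ashgrove=30 Elkhorn=30 Ironridge=27 → close Ashgrove (overflow 21)
  30÷2 = 15 each, +1 to first 0
Round 6: Elkhorn=45 Ironridge=42 → close Elkhorn (overflow 35)
  45÷1 = 45 each, +1 to first 0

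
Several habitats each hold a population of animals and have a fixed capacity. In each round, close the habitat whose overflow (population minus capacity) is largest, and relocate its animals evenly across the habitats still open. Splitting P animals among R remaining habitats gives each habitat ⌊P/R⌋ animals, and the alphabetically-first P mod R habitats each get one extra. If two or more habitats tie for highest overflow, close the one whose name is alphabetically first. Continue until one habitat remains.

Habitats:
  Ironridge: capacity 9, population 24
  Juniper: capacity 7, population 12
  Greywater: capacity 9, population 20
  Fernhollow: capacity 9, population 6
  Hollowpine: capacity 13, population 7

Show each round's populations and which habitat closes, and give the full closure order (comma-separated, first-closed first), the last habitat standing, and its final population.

Closure order: Ironridge, Greywater, Juniper, Fernhollow
Last habitat: Hollowpine with 69 animals

Round 1: Fernhollow=6 Greywater=20 Hollowpine=7 Ironridge=24 Juniper=12 → close Ironridge (overflow 15)
  24÷4 = 6 each, +1 to first 0
Round 2: Fernhollow=12 Greywater=26 Hollowpine=13 Juniper=18 → close Greywater (overflow 17)
  26÷3 = 8 each, +1 to first 2
Round 3: Fernhollow=21 Hollowpine=22 Juniper=26 → close Juniper (overflow 19)
  26÷2 = 13 each, +1 to first 0
Round 4: Fernhollow=34 Hollowpine=35 → close Fernhollow (overflow 25)
  34÷1 = 34 each, +1 to first 0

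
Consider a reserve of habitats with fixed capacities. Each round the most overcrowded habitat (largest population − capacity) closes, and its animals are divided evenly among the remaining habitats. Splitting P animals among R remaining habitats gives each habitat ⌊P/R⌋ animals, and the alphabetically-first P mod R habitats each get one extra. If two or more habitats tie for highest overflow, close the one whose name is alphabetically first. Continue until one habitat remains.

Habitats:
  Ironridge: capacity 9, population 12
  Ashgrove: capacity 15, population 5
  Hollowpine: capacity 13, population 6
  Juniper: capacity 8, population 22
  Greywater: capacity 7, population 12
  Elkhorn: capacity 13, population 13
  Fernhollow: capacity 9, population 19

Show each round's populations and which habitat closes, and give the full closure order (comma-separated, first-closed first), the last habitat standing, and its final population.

Round 1: Ashgrove=5 Elkhorn=13 Fernhollow=19 Greywater=12 Hollowpine=6 Ironridge=12 Juniper=22 → close Juniper (overflow 14)
  22÷6 = 3 each, +1 to first 4
Round 2: Ashgrove=9 Elkhorn=17 Fernhollow=23 Greywater=16 Hollowpine=9 Ironridge=15 → close Fernhollow (overflow 14)
  23÷5 = 4 each, +1 to first 3
Round 3: Ashgrove=14 Elkhorn=22 Greywater=21 Hollowpine=13 Ironridge=19 → close Greywater (overflow 14)
  21÷4 = 5 each, +1 to first 1
Round 4: Ashgrove=20 Elkhorn=27 Hollowpine=18 Ironridge=24 → close Ironridge (overflow 15)
  24÷3 = 8 each, +1 to first 0
Round 5: Ashgrove=28 Elkhorn=35 Hollowpine=26 → close Elkhorn (overflow 22)
  35÷2 = 17 each, +1 to first 1
Round 6: Ashgrove=46 Hollowpine=43 → close Ashgrove (overflow 31)
  46÷1 = 46 each, +1 to first 0

Closure order: Juniper, Fernhollow, Greywater, Ironridge, Elkhorn, Ashgrove
Last habitat: Hollowpine with 89 animals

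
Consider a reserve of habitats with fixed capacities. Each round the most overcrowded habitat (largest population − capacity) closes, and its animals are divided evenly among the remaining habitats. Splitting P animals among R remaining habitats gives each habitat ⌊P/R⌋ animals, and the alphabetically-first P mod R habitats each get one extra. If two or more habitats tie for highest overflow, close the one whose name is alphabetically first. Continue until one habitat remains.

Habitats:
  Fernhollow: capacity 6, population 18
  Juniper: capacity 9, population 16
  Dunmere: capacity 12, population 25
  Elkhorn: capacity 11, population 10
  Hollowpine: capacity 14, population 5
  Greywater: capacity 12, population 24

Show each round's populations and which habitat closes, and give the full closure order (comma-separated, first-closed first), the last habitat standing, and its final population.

Closure order: Dunmere, Fernhollow, Greywater, Juniper, Elkhorn
Last habitat: Hollowpine with 98 animals

Round 1: Dunmere=25 Elkhorn=10 Fernhollow=18 Greywater=24 Hollowpine=5 Juniper=16 → close Dunmere (overflow 13)
  25÷5 = 5 each, +1 to first 0
Round 2: Elkhorn=15 Fernhollow=23 Greywater=29 Hollowpine=10 Juniper=21 → close Fernhollow (overflow 17)
  23÷4 = 5 each, +1 to first 3
Round 3: Elkhorn=21 Greywater=35 Hollowpine=16 Juniper=26 → close Greywater (overflow 23)
  35÷3 = 11 each, +1 to first 2
Round 4: Elkhorn=33 Hollowpine=28 Juniper=37 → close Juniper (overflow 28)
  37÷2 = 18 each, +1 to first 1
Round 5: Elkhorn=52 Hollowpine=46 → close Elkhorn (overflow 41)
  52÷1 = 52 each, +1 to first 0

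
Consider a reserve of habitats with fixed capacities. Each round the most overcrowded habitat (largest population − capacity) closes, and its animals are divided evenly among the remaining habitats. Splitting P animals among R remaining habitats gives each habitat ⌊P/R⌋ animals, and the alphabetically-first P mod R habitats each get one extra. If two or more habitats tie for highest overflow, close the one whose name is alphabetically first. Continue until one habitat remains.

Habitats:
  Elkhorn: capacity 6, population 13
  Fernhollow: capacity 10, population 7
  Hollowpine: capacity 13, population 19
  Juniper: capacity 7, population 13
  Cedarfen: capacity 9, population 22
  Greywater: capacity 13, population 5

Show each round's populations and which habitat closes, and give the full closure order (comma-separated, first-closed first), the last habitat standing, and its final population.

Closure order: Cedarfen, Elkhorn, Hollowpine, Juniper, Fernhollow
Last habitat: Greywater with 79 animals

Round 1: Cedarfen=22 Elkhorn=13 Fernhollow=7 Greywater=5 Hollowpine=19 Juniper=13 → close Cedarfen (overflow 13)
  22÷5 = 4 each, +1 to first 2
Round 2: Elkhorn=18 Fernhollow=12 Greywater=9 Hollowpine=23 Juniper=17 → close Elkhorn (overflow 12)
  18÷4 = 4 each, +1 to first 2
Round 3: Fernhollow=17 Greywater=14 Hollowpine=27 Juniper=21 → close Hollowpine (overflow 14)
  27÷3 = 9 each, +1 to first 0
Round 4: Fernhollow=26 Greywater=23 Juniper=30 → close Juniper (overflow 23)
  30÷2 = 15 each, +1 to first 0
Round 5: Fernhollow=41 Greywater=38 → close Fernhollow (overflow 31)
  41÷1 = 41 each, +1 to first 0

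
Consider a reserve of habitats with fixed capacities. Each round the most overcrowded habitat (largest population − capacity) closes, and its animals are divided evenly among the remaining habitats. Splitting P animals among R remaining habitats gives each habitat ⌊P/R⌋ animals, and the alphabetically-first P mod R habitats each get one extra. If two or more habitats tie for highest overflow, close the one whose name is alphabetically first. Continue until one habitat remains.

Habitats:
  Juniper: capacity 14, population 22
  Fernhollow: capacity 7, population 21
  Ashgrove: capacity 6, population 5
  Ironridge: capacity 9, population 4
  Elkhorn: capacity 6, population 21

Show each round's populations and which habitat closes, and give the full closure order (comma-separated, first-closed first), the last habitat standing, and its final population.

Closure order: Elkhorn, Fernhollow, Juniper, Ashgrove
Last habitat: Ironridge with 73 animals

Round 1: Ashgrove=5 Elkhorn=21 Fernhollow=21 Ironridge=4 Juniper=22 → close Elkhorn (overflow 15)
  21÷4 = 5 each, +1 to first 1
Round 2: Ashgrove=11 Fernhollow=26 Ironridge=9 Juniper=27 → close Fernhollow (overflow 19)
  26÷3 = 8 each, +1 to first 2
Round 3: Ashgrove=20 Ironridge=18 Juniper=35 → close Juniper (overflow 21)
  35÷2 = 17 each, +1 to first 1
Round 4: Ashgrove=38 Ironridge=35 → close Ashgrove (overflow 32)
  38÷1 = 38 each, +1 to first 0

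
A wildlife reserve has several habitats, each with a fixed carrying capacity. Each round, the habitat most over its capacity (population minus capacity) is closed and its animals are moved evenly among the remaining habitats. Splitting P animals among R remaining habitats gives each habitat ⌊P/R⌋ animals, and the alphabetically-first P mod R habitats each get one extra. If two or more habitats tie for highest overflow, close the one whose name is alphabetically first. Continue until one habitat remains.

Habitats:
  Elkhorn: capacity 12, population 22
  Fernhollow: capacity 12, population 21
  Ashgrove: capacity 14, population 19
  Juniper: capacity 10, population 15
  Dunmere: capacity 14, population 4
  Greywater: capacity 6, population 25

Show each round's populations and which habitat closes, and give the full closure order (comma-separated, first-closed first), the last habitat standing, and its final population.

Round 1: Ashgrove=19 Dunmere=4 Elkhorn=22 Fernhollow=21 Greywater=25 Juniper=15 → close Greywater (overflow 19)
  25÷5 = 5 each, +1 to first 0
Round 2: Ashgrove=24 Dunmere=9 Elkhorn=27 Fernhollow=26 Juniper=20 → close Elkhorn (overflow 15)
  27÷4 = 6 each, +1 to first 3
Round 3: Ashgrove=31 Dunmere=16 Fernhollow=33 Juniper=26 → close Fernhollow (overflow 21)
  33÷3 = 11 each, +1 to first 0
Round 4: Ashgrove=42 Dunmere=27 Juniper=37 → close Ashgrove (overflow 28)
  42÷2 = 21 each, +1 to first 0
Round 5: Dunmere=48 Juniper=58 → close Juniper (overflow 48)
  58÷1 = 58 each, +1 to first 0

Closure order: Greywater, Elkhorn, Fernhollow, Ashgrove, Juniper
Last habitat: Dunmere with 106 animals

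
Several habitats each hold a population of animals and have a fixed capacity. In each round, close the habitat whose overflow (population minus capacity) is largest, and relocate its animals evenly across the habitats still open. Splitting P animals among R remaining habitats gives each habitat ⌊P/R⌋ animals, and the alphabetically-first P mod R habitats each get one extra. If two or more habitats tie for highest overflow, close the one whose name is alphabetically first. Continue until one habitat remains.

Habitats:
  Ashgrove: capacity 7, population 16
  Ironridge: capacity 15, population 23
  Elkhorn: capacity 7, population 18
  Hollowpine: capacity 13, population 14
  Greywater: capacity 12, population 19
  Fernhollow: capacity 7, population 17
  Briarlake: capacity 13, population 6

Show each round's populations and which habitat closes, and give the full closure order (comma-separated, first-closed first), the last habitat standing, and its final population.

Closure order: Elkhorn, Fernhollow, Ashgrove, Greywater, Ironridge, Hollowpine
Last habitat: Briarlake with 113 animals

Round 1: Ashgrove=16 Briarlake=6 Elkhorn=18 Fernhollow=17 Greywater=19 Hollowpine=14 Ironridge=23 → close Elkhorn (overflow 11)
  18÷6 = 3 each, +1 to first 0
Round 2: Ashgrove=19 Briarlake=9 Fernhollow=20 Greywater=22 Hollowpine=17 Ironridge=26 → close Fernhollow (overflow 13)
  20÷5 = 4 each, +1 to first 0
Round 3: Ashgrove=23 Briarlake=13 Greywater=26 Hollowpine=21 Ironridge=30 → close Ashgrove (overflow 16)
  23÷4 = 5 each, +1 to first 3
Round 4: Briarlake=19 Greywater=32 Hollowpine=27 Ironridge=35 → close Greywater (overflow 20)
  32÷3 = 10 each, +1 to first 2
Round 5: Briarlake=30 Hollowpine=38 Ironridge=45 → close Ironridge (overflow 30)
  45÷2 = 22 each, +1 to first 1
Round 6: Briarlake=53 Hollowpine=60 → close Hollowpine (overflow 47)
  60÷1 = 60 each, +1 to first 0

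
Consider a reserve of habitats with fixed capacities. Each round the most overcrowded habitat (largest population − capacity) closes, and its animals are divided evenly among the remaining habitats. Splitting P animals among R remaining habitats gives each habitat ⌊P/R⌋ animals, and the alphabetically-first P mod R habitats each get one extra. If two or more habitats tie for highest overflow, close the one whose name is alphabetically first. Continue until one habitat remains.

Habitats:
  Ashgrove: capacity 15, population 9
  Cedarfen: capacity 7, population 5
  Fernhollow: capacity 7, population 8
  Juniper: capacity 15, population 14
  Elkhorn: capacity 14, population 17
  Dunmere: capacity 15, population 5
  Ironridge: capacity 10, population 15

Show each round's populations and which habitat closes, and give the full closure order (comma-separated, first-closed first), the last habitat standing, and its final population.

Round 1: Ashgrove=9 Cedarfen=5 Dunmere=5 Elkhorn=17 Fernhollow=8 Ironridge=15 Juniper=14 → close Ironridge (overflow 5)
  15÷6 = 2 each, +1 to first 3
Round 2: Ashgrove=12 Cedarfen=8 Dunmere=8 Elkhorn=19 Fernhollow=10 Juniper=16 → close Elkhorn (overflow 5)
  19÷5 = 3 each, +1 to first 4
Round 3: Ashgrove=16 Cedarfen=12 Dunmere=12 Fernhollow=14 Juniper=19 → close Fernhollow (overflow 7)
  14÷4 = 3 each, +1 to first 2
Round 4: Ashgrove=20 Cedarfen=16 Dunmere=15 Juniper=22 → close Cedarfen (overflow 9)
  16÷3 = 5 each, +1 to first 1
Round 5: Ashgrove=26 Dunmere=20 Juniper=27 → close Juniper (overflow 12)
  27÷2 = 13 each, +1 to first 1
Round 6: Ashgrove=40 Dunmere=33 → close Ashgrove (overflow 25)
  40÷1 = 40 each, +1 to first 0

Closure order: Ironridge, Elkhorn, Fernhollow, Cedarfen, Juniper, Ashgrove
Last habitat: Dunmere with 73 animals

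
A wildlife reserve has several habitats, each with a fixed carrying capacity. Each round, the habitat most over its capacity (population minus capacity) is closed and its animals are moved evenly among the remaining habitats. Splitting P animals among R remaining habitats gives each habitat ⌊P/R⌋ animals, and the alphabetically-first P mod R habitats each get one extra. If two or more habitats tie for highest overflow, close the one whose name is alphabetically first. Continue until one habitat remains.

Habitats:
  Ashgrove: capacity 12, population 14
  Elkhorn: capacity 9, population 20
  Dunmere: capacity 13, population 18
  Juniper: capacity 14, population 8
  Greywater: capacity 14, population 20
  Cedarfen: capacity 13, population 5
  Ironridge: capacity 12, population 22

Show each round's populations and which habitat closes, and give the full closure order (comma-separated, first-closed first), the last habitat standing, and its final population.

Closure order: Elkhorn, Ironridge, Greywater, Dunmere, Ashgrove, Cedarfen
Last habitat: Juniper with 107 animals

Round 1: Ashgrove=14 Cedarfen=5 Dunmere=18 Elkhorn=20 Greywater=20 Ironridge=22 Juniper=8 → close Elkhorn (overflow 11)
  20÷6 = 3 each, +1 to first 2
Round 2: Ashgrove=18 Cedarfen=9 Dunmere=21 Greywater=23 Ironridge=25 Juniper=11 → close Ironridge (overflow 13)
  25÷5 = 5 each, +1 to first 0
Round 3: Ashgrove=23 Cedarfen=14 Dunmere=26 Greywater=28 Juniper=16 → close Greywater (overflow 14)
  28÷4 = 7 each, +1 to first 0
Round 4: Ashgrove=30 Cedarfen=21 Dunmere=33 Juniper=23 → close Dunmere (overflow 20)
  33÷3 = 11 each, +1 to first 0
Round 5: Ashgrove=41 Cedarfen=32 Juniper=34 → close Ashgrove (overflow 29)
  41÷2 = 20 each, +1 to first 1
Round 6: Cedarfen=53 Juniper=54 → close Cedarfen (overflow 40)
  53÷1 = 53 each, +1 to first 0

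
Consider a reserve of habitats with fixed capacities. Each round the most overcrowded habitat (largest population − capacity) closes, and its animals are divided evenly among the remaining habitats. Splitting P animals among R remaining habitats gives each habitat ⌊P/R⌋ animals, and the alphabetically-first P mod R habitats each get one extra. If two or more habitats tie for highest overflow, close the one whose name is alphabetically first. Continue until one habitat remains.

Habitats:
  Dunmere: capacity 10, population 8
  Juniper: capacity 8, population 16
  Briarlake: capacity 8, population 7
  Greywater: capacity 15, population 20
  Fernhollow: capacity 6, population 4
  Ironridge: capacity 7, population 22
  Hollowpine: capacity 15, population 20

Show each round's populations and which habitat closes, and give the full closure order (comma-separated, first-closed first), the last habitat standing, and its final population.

Round 1: Briarlake=7 Dunmere=8 Fernhollow=4 Greywater=20 Hollowpine=20 Ironridge=22 Juniper=16 → close Ironridge (overflow 15)
  22÷6 = 3 each, +1 to first 4
Round 2: Briarlake=11 Dunmere=12 Fernhollow=8 Greywater=24 Hollowpine=23 Juniper=19 → close Juniper (overflow 11)
  19÷5 = 3 each, +1 to first 4
Round 3: Briarlake=15 Dunmere=16 Fernhollow=12 Greywater=28 Hollowpine=26 → close Greywater (overflow 13)
  28÷4 = 7 each, +1 to first 0
Round 4: Briarlake=22 Dunmere=23 Fernhollow=19 Hollowpine=33 → close Hollowpine (overflow 18)
  33÷3 = 11 each, +1 to first 0
Round 5: Briarlake=33 Dunmere=34 Fernhollow=30 → close Briarlake (overflow 25)
  33÷2 = 16 each, +1 to first 1
Round 6: Dunmere=51 Fernhollow=46 → close Dunmere (overflow 41)
  51÷1 = 51 each, +1 to first 0

Closure order: Ironridge, Juniper, Greywater, Hollowpine, Briarlake, Dunmere
Last habitat: Fernhollow with 97 animals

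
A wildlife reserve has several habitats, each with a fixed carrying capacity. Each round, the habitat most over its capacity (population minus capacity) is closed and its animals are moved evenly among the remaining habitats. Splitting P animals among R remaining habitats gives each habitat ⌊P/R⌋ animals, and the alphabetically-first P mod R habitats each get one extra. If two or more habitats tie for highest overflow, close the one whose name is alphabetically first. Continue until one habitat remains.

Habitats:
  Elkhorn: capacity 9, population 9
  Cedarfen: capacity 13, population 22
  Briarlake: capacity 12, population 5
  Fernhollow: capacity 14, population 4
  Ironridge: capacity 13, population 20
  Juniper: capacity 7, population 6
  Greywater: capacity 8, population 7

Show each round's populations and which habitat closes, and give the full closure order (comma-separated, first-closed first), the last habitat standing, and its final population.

Round 1: Briarlake=5 Cedarfen=22 Elkhorn=9 Fernhollow=4 Greywater=7 Ironridge=20 Juniper=6 → close Cedarfen (overflow 9)
  22÷6 = 3 each, +1 to first 4
Round 2: Briarlake=9 Elkhorn=13 Fernhollow=8 Greywater=11 Ironridge=23 Juniper=9 → close Ironridge (overflow 10)
  23÷5 = 4 each, +1 to first 3
Round 3: Briarlake=14 Elkhorn=18 Fernhollow=13 Greywater=15 Juniper=13 → close Elkhorn (overflow 9)
  18÷4 = 4 each, +1 to first 2
Round 4: Briarlake=19 Fernhollow=18 Greywater=19 Juniper=17 → close Greywater (overflow 11)
  19÷3 = 6 each, +1 to first 1
Round 5: Briarlake=26 Fernhollow=24 Juniper=23 → close Juniper (overflow 16)
  23÷2 = 11 each, +1 to first 1
Round 6: Briarlake=38 Fernhollow=35 → close Briarlake (overflow 26)
  38÷1 = 38 each, +1 to first 0

Closure order: Cedarfen, Ironridge, Elkhorn, Greywater, Juniper, Briarlake
Last habitat: Fernhollow with 73 animals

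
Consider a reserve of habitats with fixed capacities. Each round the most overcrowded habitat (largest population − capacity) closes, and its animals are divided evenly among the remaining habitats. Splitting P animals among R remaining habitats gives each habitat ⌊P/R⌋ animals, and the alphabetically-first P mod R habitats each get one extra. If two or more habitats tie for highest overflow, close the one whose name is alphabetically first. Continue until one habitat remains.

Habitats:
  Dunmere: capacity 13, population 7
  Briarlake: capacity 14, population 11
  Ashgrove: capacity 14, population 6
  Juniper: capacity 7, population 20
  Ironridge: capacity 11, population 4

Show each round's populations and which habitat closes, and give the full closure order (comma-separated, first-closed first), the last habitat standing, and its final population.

Closure order: Juniper, Briarlake, Dunmere, Ashgrove
Last habitat: Ironridge with 48 animals

Round 1: Ashgrove=6 Briarlake=11 Dunmere=7 Ironridge=4 Juniper=20 → close Juniper (overflow 13)
  20÷4 = 5 each, +1 to first 0
Round 2: Ashgrove=11 Briarlake=16 Dunmere=12 Ironridge=9 → close Briarlake (overflow 2)
  16÷3 = 5 each, +1 to first 1
Round 3: Ashgrove=17 Dunmere=17 Ironridge=14 → close Dunmere (overflow 4)
  17÷2 = 8 each, +1 to first 1
Round 4: Ashgrove=26 Ironridge=22 → close Ashgrove (overflow 12)
  26÷1 = 26 each, +1 to first 0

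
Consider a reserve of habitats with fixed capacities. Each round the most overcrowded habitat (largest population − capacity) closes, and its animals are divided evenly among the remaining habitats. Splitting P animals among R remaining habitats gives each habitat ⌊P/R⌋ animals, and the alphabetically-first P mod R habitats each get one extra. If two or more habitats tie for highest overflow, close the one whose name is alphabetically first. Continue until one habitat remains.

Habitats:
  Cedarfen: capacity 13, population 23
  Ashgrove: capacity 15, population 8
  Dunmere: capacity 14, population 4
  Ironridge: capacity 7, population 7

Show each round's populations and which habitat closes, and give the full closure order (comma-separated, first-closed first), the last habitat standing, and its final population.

Closure order: Cedarfen, Ironridge, Ashgrove
Last habitat: Dunmere with 42 animals

Round 1: Ashgrove=8 Cedarfen=23 Dunmere=4 Ironridge=7 → close Cedarfen (overflow 10)
  23÷3 = 7 each, +1 to first 2
Round 2: Ashgrove=16 Dunmere=12 Ironridge=14 → close Ironridge (overflow 7)
  14÷2 = 7 each, +1 to first 0
Round 3: Ashgrove=23 Dunmere=19 → close Ashgrove (overflow 8)
  23÷1 = 23 each, +1 to first 0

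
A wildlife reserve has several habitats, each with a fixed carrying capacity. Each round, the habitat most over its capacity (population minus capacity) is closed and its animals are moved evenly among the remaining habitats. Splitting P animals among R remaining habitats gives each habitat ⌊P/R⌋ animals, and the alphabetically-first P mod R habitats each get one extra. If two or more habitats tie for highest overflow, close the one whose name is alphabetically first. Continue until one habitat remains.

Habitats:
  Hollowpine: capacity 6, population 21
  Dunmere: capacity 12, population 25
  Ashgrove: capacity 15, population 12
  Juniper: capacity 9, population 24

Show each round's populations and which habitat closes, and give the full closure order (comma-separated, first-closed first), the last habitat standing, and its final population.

Closure order: Hollowpine, Juniper, Dunmere
Last habitat: Ashgrove with 82 animals

Round 1: Ashgrove=12 Dunmere=25 Hollowpine=21 Juniper=24 → close Hollowpine (overflow 15)
  21÷3 = 7 each, +1 to first 0
Round 2: Ashgrove=19 Dunmere=32 Juniper=31 → close Juniper (overflow 22)
  31÷2 = 15 each, +1 to first 1
Round 3: Ashgrove=35 Dunmere=47 → close Dunmere (overflow 35)
  47÷1 = 47 each, +1 to first 0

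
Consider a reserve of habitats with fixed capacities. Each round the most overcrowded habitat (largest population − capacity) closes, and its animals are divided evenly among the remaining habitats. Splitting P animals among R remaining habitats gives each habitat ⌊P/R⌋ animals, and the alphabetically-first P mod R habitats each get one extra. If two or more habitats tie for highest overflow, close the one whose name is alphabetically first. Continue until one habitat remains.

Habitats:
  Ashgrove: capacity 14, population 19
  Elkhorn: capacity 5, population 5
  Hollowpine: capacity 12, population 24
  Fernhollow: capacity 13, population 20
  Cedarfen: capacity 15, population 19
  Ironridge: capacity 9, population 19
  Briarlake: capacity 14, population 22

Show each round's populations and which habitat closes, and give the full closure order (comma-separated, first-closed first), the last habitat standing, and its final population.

Round 1: Ashgrove=19 Briarlake=22 Cedarfen=19 Elkhorn=5 Fernhollow=20 Hollowpine=24 Ironridge=19 → close Hollowpine (overflow 12)
  24÷6 = 4 each, +1 to first 0
Round 2: Ashgrove=23 Briarlake=26 Cedarfen=23 Elkhorn=9 Fernhollow=24 Ironridge=23 → close Ironridge (overflow 14)
  23÷5 = 4 each, +1 to first 3
Round 3: Ashgrove=28 Briarlake=31 Cedarfen=28 Elkhorn=13 Fernhollow=28 → close Briarlake (overflow 17)
  31÷4 = 7 each, +1 to first 3
Round 4: Ashgrove=36 Cedarfen=36 Elkhorn=21 Fernhollow=35 → close Ashgrove (overflow 22)
  36÷3 = 12 each, +1 to first 0
Round 5: Cedarfen=48 Elkhorn=33 Fernhollow=47 → close Fernhollow (overflow 34)
  47÷2 = 23 each, +1 to first 1
Round 6: Cedarfen=72 Elkhorn=56 → close Cedarfen (overflow 57)
  72÷1 = 72 each, +1 to first 0

Closure order: Hollowpine, Ironridge, Briarlake, Ashgrove, Fernhollow, Cedarfen
Last habitat: Elkhorn with 128 animals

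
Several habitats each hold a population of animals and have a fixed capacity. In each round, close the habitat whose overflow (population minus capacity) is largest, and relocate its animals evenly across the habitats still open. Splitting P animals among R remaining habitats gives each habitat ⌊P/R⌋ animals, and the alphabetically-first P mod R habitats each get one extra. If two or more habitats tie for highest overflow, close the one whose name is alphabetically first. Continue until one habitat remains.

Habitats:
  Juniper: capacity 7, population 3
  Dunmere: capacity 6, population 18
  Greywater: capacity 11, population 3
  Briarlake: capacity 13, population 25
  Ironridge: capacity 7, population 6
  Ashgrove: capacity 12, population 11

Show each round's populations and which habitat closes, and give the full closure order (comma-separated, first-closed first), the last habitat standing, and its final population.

Closure order: Briarlake, Dunmere, Ashgrove, Ironridge, Juniper
Last habitat: Greywater with 66 animals

Round 1: Ashgrove=11 Briarlake=25 Dunmere=18 Greywater=3 Ironridge=6 Juniper=3 → close Briarlake (overflow 12)
  25÷5 = 5 each, +1 to first 0
Round 2: Ashgrove=16 Dunmere=23 Greywater=8 Ironridge=11 Juniper=8 → close Dunmere (overflow 17)
  23÷4 = 5 each, +1 to first 3
Round 3: Ashgrove=22 Greywater=14 Ironridge=17 Juniper=13 → close Ashgrove (overflow 10)
  22÷3 = 7 each, +1 to first 1
Round 4: Greywater=22 Ironridge=24 Juniper=20 → close Ironridge (overflow 17)
  24÷2 = 12 each, +1 to first 0
Round 5: Greywater=34 Juniper=32 → close Juniper (overflow 25)
  32÷1 = 32 each, +1 to first 0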